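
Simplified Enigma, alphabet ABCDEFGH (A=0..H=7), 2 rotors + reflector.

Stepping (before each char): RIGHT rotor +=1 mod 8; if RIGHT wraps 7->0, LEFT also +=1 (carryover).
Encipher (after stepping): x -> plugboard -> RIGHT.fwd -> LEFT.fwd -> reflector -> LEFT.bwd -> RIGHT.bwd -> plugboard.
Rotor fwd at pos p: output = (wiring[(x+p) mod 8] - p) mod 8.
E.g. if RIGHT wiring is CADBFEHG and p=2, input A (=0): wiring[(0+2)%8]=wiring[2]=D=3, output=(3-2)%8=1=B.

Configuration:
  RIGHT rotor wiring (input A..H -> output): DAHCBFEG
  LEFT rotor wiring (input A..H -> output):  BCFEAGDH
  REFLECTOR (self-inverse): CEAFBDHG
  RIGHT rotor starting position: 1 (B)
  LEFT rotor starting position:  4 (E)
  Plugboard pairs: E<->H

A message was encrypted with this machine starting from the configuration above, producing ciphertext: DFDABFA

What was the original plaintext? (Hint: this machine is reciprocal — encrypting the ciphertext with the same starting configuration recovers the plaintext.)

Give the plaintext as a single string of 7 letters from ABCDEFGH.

Answer: FBADAEB

Derivation:
Char 1 ('D'): step: R->2, L=4; D->plug->D->R->D->L->D->refl->F->L'->E->R'->F->plug->F
Char 2 ('F'): step: R->3, L=4; F->plug->F->R->A->L->E->refl->B->L'->G->R'->B->plug->B
Char 3 ('D'): step: R->4, L=4; D->plug->D->R->C->L->H->refl->G->L'->F->R'->A->plug->A
Char 4 ('A'): step: R->5, L=4; A->plug->A->R->A->L->E->refl->B->L'->G->R'->D->plug->D
Char 5 ('B'): step: R->6, L=4; B->plug->B->R->A->L->E->refl->B->L'->G->R'->A->plug->A
Char 6 ('F'): step: R->7, L=4; F->plug->F->R->C->L->H->refl->G->L'->F->R'->H->plug->E
Char 7 ('A'): step: R->0, L->5 (L advanced); A->plug->A->R->D->L->E->refl->B->L'->A->R'->B->plug->B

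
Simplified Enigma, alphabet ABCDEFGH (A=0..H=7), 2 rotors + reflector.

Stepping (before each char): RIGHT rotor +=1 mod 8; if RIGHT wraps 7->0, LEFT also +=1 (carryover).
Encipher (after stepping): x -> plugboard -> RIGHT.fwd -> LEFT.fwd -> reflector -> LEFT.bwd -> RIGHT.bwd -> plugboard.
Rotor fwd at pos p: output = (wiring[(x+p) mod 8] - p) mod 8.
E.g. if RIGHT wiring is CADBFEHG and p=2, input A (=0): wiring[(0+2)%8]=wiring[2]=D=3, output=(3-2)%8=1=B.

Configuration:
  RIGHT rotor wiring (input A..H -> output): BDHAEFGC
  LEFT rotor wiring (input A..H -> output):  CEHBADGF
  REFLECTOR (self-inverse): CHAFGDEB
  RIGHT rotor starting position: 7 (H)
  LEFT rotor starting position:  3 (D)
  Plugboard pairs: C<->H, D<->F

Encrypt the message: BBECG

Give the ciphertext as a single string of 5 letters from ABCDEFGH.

Char 1 ('B'): step: R->0, L->4 (L advanced); B->plug->B->R->D->L->B->refl->H->L'->B->R'->A->plug->A
Char 2 ('B'): step: R->1, L=4; B->plug->B->R->G->L->D->refl->F->L'->H->R'->C->plug->H
Char 3 ('E'): step: R->2, L=4; E->plug->E->R->E->L->G->refl->E->L'->A->R'->F->plug->D
Char 4 ('C'): step: R->3, L=4; C->plug->H->R->E->L->G->refl->E->L'->A->R'->G->plug->G
Char 5 ('G'): step: R->4, L=4; G->plug->G->R->D->L->B->refl->H->L'->B->R'->B->plug->B

Answer: AHDGB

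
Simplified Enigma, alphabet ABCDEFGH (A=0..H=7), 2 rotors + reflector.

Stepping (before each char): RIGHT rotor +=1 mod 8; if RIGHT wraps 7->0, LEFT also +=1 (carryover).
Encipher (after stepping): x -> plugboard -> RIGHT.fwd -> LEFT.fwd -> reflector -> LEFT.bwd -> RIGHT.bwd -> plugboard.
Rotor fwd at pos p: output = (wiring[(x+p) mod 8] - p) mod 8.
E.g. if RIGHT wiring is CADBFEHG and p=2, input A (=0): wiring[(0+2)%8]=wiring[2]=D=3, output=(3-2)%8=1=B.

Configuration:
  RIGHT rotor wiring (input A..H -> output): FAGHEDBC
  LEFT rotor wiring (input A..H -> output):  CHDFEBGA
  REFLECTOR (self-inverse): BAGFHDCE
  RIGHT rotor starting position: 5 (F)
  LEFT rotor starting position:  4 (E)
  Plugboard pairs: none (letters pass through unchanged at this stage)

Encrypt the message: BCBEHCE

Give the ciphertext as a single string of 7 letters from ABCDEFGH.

Answer: DFDDDED

Derivation:
Char 1 ('B'): step: R->6, L=4; B->plug->B->R->E->L->G->refl->C->L'->C->R'->D->plug->D
Char 2 ('C'): step: R->7, L=4; C->plug->C->R->B->L->F->refl->D->L'->F->R'->F->plug->F
Char 3 ('B'): step: R->0, L->5 (L advanced); B->plug->B->R->A->L->E->refl->H->L'->H->R'->D->plug->D
Char 4 ('E'): step: R->1, L=5; E->plug->E->R->C->L->D->refl->F->L'->D->R'->D->plug->D
Char 5 ('H'): step: R->2, L=5; H->plug->H->R->G->L->A->refl->B->L'->B->R'->D->plug->D
Char 6 ('C'): step: R->3, L=5; C->plug->C->R->A->L->E->refl->H->L'->H->R'->E->plug->E
Char 7 ('E'): step: R->4, L=5; E->plug->E->R->B->L->B->refl->A->L'->G->R'->D->plug->D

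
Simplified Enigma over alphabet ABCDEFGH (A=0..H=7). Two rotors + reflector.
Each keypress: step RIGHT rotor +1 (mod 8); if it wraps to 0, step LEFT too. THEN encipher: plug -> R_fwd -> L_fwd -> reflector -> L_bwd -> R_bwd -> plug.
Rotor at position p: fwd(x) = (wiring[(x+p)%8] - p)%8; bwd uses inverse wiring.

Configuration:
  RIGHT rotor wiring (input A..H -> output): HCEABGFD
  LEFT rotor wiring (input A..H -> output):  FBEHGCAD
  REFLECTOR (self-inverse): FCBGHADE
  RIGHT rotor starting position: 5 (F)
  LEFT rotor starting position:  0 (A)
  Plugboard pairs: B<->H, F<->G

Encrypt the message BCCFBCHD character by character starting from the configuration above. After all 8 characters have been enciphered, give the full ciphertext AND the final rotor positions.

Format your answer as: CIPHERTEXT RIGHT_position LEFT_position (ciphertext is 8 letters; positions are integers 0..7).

Char 1 ('B'): step: R->6, L=0; B->plug->H->R->A->L->F->refl->A->L'->G->R'->E->plug->E
Char 2 ('C'): step: R->7, L=0; C->plug->C->R->D->L->H->refl->E->L'->C->R'->F->plug->G
Char 3 ('C'): step: R->0, L->1 (L advanced); C->plug->C->R->E->L->B->refl->C->L'->G->R'->F->plug->G
Char 4 ('F'): step: R->1, L=1; F->plug->G->R->C->L->G->refl->D->L'->B->R'->A->plug->A
Char 5 ('B'): step: R->2, L=1; B->plug->H->R->A->L->A->refl->F->L'->D->R'->E->plug->E
Char 6 ('C'): step: R->3, L=1; C->plug->C->R->D->L->F->refl->A->L'->A->R'->E->plug->E
Char 7 ('H'): step: R->4, L=1; H->plug->B->R->C->L->G->refl->D->L'->B->R'->C->plug->C
Char 8 ('D'): step: R->5, L=1; D->plug->D->R->C->L->G->refl->D->L'->B->R'->A->plug->A
Final: ciphertext=EGGAEECA, RIGHT=5, LEFT=1

Answer: EGGAEECA 5 1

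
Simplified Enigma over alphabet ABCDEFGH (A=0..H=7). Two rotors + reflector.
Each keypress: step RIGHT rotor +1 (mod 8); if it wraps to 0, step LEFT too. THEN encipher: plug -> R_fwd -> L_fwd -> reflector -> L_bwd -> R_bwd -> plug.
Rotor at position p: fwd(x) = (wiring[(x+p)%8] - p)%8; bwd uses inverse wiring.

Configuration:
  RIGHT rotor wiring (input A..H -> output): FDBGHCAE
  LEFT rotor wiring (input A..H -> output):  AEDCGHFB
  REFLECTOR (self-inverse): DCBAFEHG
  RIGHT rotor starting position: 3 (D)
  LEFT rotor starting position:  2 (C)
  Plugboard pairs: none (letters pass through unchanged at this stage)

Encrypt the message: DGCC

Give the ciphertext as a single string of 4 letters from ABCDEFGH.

Char 1 ('D'): step: R->4, L=2; D->plug->D->R->A->L->B->refl->C->L'->H->R'->F->plug->F
Char 2 ('G'): step: R->5, L=2; G->plug->G->R->B->L->A->refl->D->L'->E->R'->F->plug->F
Char 3 ('C'): step: R->6, L=2; C->plug->C->R->H->L->C->refl->B->L'->A->R'->F->plug->F
Char 4 ('C'): step: R->7, L=2; C->plug->C->R->E->L->D->refl->A->L'->B->R'->H->plug->H

Answer: FFFH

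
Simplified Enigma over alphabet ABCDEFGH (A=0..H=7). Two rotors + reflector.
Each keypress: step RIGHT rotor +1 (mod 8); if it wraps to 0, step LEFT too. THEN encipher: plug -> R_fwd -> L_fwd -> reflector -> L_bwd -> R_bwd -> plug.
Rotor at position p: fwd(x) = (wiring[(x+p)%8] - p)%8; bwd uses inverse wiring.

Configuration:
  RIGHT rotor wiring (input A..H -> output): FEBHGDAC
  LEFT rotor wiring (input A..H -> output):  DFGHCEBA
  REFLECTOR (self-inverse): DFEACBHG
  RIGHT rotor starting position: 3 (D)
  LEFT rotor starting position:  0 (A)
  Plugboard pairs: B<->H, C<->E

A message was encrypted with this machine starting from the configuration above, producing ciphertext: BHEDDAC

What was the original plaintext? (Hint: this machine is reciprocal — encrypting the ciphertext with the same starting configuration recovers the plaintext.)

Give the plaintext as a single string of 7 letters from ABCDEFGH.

Char 1 ('B'): step: R->4, L=0; B->plug->H->R->D->L->H->refl->G->L'->C->R'->A->plug->A
Char 2 ('H'): step: R->5, L=0; H->plug->B->R->D->L->H->refl->G->L'->C->R'->G->plug->G
Char 3 ('E'): step: R->6, L=0; E->plug->C->R->H->L->A->refl->D->L'->A->R'->G->plug->G
Char 4 ('D'): step: R->7, L=0; D->plug->D->R->C->L->G->refl->H->L'->D->R'->A->plug->A
Char 5 ('D'): step: R->0, L->1 (L advanced); D->plug->D->R->H->L->C->refl->E->L'->A->R'->G->plug->G
Char 6 ('A'): step: R->1, L=1; A->plug->A->R->D->L->B->refl->F->L'->B->R'->G->plug->G
Char 7 ('C'): step: R->2, L=1; C->plug->E->R->G->L->H->refl->G->L'->C->R'->H->plug->B

Answer: AGGAGGB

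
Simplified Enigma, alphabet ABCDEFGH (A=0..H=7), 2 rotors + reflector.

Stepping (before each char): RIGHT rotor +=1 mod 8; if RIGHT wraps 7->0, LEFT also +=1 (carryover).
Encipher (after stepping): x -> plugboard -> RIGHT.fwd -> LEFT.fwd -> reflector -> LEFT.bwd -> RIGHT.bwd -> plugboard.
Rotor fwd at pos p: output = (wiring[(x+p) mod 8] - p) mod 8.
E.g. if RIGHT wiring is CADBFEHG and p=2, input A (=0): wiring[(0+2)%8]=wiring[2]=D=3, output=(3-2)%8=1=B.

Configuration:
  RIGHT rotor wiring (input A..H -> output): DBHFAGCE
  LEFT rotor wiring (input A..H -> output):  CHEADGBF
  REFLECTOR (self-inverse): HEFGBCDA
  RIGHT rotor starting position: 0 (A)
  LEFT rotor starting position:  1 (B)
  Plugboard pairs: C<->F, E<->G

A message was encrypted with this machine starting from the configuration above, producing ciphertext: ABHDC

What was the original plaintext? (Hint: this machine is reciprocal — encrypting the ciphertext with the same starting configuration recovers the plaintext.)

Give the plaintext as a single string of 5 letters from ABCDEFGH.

Char 1 ('A'): step: R->1, L=1; A->plug->A->R->A->L->G->refl->D->L'->B->R'->F->plug->C
Char 2 ('B'): step: R->2, L=1; B->plug->B->R->D->L->C->refl->F->L'->E->R'->D->plug->D
Char 3 ('H'): step: R->3, L=1; H->plug->H->R->E->L->F->refl->C->L'->D->R'->C->plug->F
Char 4 ('D'): step: R->4, L=1; D->plug->D->R->A->L->G->refl->D->L'->B->R'->H->plug->H
Char 5 ('C'): step: R->5, L=1; C->plug->F->R->C->L->H->refl->A->L'->F->R'->B->plug->B

Answer: CDFHB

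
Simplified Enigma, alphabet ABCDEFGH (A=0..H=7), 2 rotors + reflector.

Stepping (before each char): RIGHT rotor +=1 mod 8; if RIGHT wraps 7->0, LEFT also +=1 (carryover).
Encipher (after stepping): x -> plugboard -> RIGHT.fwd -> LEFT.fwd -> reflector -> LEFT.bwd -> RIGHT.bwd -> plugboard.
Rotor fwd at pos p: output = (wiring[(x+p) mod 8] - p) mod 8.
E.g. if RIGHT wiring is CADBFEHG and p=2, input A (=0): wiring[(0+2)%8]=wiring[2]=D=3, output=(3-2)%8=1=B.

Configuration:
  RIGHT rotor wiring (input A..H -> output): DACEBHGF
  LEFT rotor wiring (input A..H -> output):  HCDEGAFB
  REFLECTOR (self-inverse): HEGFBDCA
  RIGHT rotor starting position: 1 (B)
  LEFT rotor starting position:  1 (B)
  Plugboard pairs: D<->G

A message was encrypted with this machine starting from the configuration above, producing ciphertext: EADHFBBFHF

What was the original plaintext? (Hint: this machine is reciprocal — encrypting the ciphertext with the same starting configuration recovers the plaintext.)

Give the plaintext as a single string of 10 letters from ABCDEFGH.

Char 1 ('E'): step: R->2, L=1; E->plug->E->R->E->L->H->refl->A->L'->G->R'->H->plug->H
Char 2 ('A'): step: R->3, L=1; A->plug->A->R->B->L->C->refl->G->L'->H->R'->H->plug->H
Char 3 ('D'): step: R->4, L=1; D->plug->G->R->G->L->A->refl->H->L'->E->R'->F->plug->F
Char 4 ('H'): step: R->5, L=1; H->plug->H->R->E->L->H->refl->A->L'->G->R'->D->plug->G
Char 5 ('F'): step: R->6, L=1; F->plug->F->R->G->L->A->refl->H->L'->E->R'->E->plug->E
Char 6 ('B'): step: R->7, L=1; B->plug->B->R->E->L->H->refl->A->L'->G->R'->A->plug->A
Char 7 ('B'): step: R->0, L->2 (L advanced); B->plug->B->R->A->L->B->refl->E->L'->C->R'->C->plug->C
Char 8 ('F'): step: R->1, L=2; F->plug->F->R->F->L->H->refl->A->L'->H->R'->A->plug->A
Char 9 ('H'): step: R->2, L=2; H->plug->H->R->G->L->F->refl->D->L'->E->R'->E->plug->E
Char 10 ('F'): step: R->3, L=2; F->plug->F->R->A->L->B->refl->E->L'->C->R'->E->plug->E

Answer: HHFGEACAEE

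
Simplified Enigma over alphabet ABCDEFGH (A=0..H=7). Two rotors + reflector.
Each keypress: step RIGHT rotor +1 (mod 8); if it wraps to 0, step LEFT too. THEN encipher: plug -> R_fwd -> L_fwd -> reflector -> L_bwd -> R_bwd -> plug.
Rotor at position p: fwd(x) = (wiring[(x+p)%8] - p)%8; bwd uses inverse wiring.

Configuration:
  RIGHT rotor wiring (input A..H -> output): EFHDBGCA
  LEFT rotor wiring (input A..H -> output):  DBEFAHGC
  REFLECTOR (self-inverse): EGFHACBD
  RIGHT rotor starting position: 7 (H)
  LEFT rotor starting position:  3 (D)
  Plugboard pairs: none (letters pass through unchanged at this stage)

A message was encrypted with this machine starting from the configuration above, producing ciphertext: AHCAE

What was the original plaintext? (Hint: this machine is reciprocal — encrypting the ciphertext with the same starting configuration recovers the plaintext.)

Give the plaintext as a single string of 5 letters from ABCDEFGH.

Answer: EGHBC

Derivation:
Char 1 ('A'): step: R->0, L->4 (L advanced); A->plug->A->R->E->L->H->refl->D->L'->B->R'->E->plug->E
Char 2 ('H'): step: R->1, L=4; H->plug->H->R->D->L->G->refl->B->L'->H->R'->G->plug->G
Char 3 ('C'): step: R->2, L=4; C->plug->C->R->H->L->B->refl->G->L'->D->R'->H->plug->H
Char 4 ('A'): step: R->3, L=4; A->plug->A->R->A->L->E->refl->A->L'->G->R'->B->plug->B
Char 5 ('E'): step: R->4, L=4; E->plug->E->R->A->L->E->refl->A->L'->G->R'->C->plug->C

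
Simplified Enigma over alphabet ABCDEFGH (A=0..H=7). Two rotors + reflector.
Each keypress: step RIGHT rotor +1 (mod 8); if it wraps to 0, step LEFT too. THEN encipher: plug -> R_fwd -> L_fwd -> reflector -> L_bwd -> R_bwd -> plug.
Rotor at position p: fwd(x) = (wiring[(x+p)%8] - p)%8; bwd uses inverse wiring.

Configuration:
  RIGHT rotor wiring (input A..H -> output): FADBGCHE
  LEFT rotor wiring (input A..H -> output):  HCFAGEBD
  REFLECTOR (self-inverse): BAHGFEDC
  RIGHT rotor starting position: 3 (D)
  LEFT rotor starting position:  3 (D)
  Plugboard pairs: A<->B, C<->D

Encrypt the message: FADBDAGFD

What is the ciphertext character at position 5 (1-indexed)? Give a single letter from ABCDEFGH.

Char 1 ('F'): step: R->4, L=3; F->plug->F->R->E->L->A->refl->B->L'->C->R'->A->plug->B
Char 2 ('A'): step: R->5, L=3; A->plug->B->R->C->L->B->refl->A->L'->E->R'->G->plug->G
Char 3 ('D'): step: R->6, L=3; D->plug->C->R->H->L->C->refl->H->L'->G->R'->B->plug->A
Char 4 ('B'): step: R->7, L=3; B->plug->A->R->F->L->E->refl->F->L'->A->R'->H->plug->H
Char 5 ('D'): step: R->0, L->4 (L advanced); D->plug->C->R->D->L->H->refl->C->L'->A->R'->B->plug->A

A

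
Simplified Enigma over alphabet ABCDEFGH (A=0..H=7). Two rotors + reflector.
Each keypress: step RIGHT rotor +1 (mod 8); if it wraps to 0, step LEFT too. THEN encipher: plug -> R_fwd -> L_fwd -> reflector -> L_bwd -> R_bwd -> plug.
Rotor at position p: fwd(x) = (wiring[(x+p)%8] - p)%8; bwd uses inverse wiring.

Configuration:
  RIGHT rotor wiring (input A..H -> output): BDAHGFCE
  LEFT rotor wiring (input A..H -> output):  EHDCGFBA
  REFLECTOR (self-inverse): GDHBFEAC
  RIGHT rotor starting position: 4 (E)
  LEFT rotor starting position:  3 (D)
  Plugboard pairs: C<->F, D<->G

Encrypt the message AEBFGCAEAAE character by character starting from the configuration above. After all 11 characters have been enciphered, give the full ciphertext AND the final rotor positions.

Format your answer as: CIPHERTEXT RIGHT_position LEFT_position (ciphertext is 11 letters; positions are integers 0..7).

Answer: DDEECGGBEHD 7 4

Derivation:
Char 1 ('A'): step: R->5, L=3; A->plug->A->R->A->L->H->refl->C->L'->C->R'->G->plug->D
Char 2 ('E'): step: R->6, L=3; E->plug->E->R->C->L->C->refl->H->L'->A->R'->G->plug->D
Char 3 ('B'): step: R->7, L=3; B->plug->B->R->C->L->C->refl->H->L'->A->R'->E->plug->E
Char 4 ('F'): step: R->0, L->4 (L advanced); F->plug->C->R->A->L->C->refl->H->L'->G->R'->E->plug->E
Char 5 ('G'): step: R->1, L=4; G->plug->D->R->F->L->D->refl->B->L'->B->R'->F->plug->C
Char 6 ('C'): step: R->2, L=4; C->plug->F->R->C->L->F->refl->E->L'->D->R'->D->plug->G
Char 7 ('A'): step: R->3, L=4; A->plug->A->R->E->L->A->refl->G->L'->H->R'->D->plug->G
Char 8 ('E'): step: R->4, L=4; E->plug->E->R->F->L->D->refl->B->L'->B->R'->B->plug->B
Char 9 ('A'): step: R->5, L=4; A->plug->A->R->A->L->C->refl->H->L'->G->R'->E->plug->E
Char 10 ('A'): step: R->6, L=4; A->plug->A->R->E->L->A->refl->G->L'->H->R'->H->plug->H
Char 11 ('E'): step: R->7, L=4; E->plug->E->R->A->L->C->refl->H->L'->G->R'->G->plug->D
Final: ciphertext=DDEECGGBEHD, RIGHT=7, LEFT=4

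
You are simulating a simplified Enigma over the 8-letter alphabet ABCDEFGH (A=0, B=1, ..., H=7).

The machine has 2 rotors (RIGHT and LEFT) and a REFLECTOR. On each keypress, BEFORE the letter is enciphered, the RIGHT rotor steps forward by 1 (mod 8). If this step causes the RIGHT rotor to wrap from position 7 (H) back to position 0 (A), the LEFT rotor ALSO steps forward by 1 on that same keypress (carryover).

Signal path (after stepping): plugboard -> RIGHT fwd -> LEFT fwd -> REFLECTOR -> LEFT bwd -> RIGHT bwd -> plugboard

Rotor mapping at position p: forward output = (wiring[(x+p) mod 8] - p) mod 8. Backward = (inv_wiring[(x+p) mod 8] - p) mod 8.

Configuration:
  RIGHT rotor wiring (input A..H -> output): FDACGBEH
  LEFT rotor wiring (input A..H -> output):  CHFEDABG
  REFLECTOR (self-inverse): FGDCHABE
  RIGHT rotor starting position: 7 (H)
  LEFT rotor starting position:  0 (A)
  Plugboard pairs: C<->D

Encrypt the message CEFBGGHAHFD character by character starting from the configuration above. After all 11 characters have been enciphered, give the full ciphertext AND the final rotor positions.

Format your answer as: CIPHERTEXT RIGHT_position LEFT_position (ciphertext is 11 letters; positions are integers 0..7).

Char 1 ('C'): step: R->0, L->1 (L advanced); C->plug->D->R->C->L->D->refl->C->L'->D->R'->B->plug->B
Char 2 ('E'): step: R->1, L=1; E->plug->E->R->A->L->G->refl->B->L'->H->R'->B->plug->B
Char 3 ('F'): step: R->2, L=1; F->plug->F->R->F->L->A->refl->F->L'->G->R'->A->plug->A
Char 4 ('B'): step: R->3, L=1; B->plug->B->R->D->L->C->refl->D->L'->C->R'->F->plug->F
Char 5 ('G'): step: R->4, L=1; G->plug->G->R->E->L->H->refl->E->L'->B->R'->E->plug->E
Char 6 ('G'): step: R->5, L=1; G->plug->G->R->F->L->A->refl->F->L'->G->R'->E->plug->E
Char 7 ('H'): step: R->6, L=1; H->plug->H->R->D->L->C->refl->D->L'->C->R'->E->plug->E
Char 8 ('A'): step: R->7, L=1; A->plug->A->R->A->L->G->refl->B->L'->H->R'->F->plug->F
Char 9 ('H'): step: R->0, L->2 (L advanced); H->plug->H->R->H->L->F->refl->A->L'->G->R'->E->plug->E
Char 10 ('F'): step: R->1, L=2; F->plug->F->R->D->L->G->refl->B->L'->C->R'->A->plug->A
Char 11 ('D'): step: R->2, L=2; D->plug->C->R->E->L->H->refl->E->L'->F->R'->F->plug->F
Final: ciphertext=BBAFEEEFEAF, RIGHT=2, LEFT=2

Answer: BBAFEEEFEAF 2 2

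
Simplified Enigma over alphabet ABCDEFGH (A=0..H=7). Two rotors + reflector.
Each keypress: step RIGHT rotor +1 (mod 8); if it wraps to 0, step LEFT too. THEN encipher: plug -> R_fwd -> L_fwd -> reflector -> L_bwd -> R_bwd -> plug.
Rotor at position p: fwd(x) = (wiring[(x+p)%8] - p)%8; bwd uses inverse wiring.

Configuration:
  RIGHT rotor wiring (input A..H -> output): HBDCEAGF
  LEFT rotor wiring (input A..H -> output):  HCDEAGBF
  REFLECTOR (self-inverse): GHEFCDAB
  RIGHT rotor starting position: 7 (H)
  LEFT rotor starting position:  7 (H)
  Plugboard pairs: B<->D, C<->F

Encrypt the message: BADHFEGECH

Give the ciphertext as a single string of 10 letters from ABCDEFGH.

Char 1 ('B'): step: R->0, L->0 (L advanced); B->plug->D->R->C->L->D->refl->F->L'->H->R'->A->plug->A
Char 2 ('A'): step: R->1, L=0; A->plug->A->R->A->L->H->refl->B->L'->G->R'->H->plug->H
Char 3 ('D'): step: R->2, L=0; D->plug->B->R->A->L->H->refl->B->L'->G->R'->D->plug->B
Char 4 ('H'): step: R->3, L=0; H->plug->H->R->A->L->H->refl->B->L'->G->R'->G->plug->G
Char 5 ('F'): step: R->4, L=0; F->plug->C->R->C->L->D->refl->F->L'->H->R'->G->plug->G
Char 6 ('E'): step: R->5, L=0; E->plug->E->R->E->L->A->refl->G->L'->F->R'->G->plug->G
Char 7 ('G'): step: R->6, L=0; G->plug->G->R->G->L->B->refl->H->L'->A->R'->A->plug->A
Char 8 ('E'): step: R->7, L=0; E->plug->E->R->D->L->E->refl->C->L'->B->R'->G->plug->G
Char 9 ('C'): step: R->0, L->1 (L advanced); C->plug->F->R->A->L->B->refl->H->L'->D->R'->C->plug->F
Char 10 ('H'): step: R->1, L=1; H->plug->H->R->G->L->E->refl->C->L'->B->R'->C->plug->F

Answer: AHBGGGAGFF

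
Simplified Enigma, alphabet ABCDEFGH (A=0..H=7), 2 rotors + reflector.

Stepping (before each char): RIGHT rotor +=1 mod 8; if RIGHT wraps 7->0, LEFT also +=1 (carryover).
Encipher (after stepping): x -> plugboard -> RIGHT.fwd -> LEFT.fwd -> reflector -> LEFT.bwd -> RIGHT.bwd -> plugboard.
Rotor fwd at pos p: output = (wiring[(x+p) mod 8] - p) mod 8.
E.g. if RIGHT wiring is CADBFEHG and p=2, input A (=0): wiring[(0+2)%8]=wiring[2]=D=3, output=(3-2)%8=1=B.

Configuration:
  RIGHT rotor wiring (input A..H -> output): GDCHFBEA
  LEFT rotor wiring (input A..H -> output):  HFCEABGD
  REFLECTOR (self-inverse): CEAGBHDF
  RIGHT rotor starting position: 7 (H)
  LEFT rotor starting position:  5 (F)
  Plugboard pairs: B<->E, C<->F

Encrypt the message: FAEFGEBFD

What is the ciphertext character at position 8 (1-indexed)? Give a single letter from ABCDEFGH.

Char 1 ('F'): step: R->0, L->6 (L advanced); F->plug->C->R->C->L->B->refl->E->L'->E->R'->G->plug->G
Char 2 ('A'): step: R->1, L=6; A->plug->A->R->C->L->B->refl->E->L'->E->R'->D->plug->D
Char 3 ('E'): step: R->2, L=6; E->plug->B->R->F->L->G->refl->D->L'->H->R'->D->plug->D
Char 4 ('F'): step: R->3, L=6; F->plug->C->R->G->L->C->refl->A->L'->A->R'->G->plug->G
Char 5 ('G'): step: R->4, L=6; G->plug->G->R->G->L->C->refl->A->L'->A->R'->C->plug->F
Char 6 ('E'): step: R->5, L=6; E->plug->B->R->H->L->D->refl->G->L'->F->R'->F->plug->C
Char 7 ('B'): step: R->6, L=6; B->plug->E->R->E->L->E->refl->B->L'->C->R'->B->plug->E
Char 8 ('F'): step: R->7, L=6; F->plug->C->R->E->L->E->refl->B->L'->C->R'->G->plug->G

G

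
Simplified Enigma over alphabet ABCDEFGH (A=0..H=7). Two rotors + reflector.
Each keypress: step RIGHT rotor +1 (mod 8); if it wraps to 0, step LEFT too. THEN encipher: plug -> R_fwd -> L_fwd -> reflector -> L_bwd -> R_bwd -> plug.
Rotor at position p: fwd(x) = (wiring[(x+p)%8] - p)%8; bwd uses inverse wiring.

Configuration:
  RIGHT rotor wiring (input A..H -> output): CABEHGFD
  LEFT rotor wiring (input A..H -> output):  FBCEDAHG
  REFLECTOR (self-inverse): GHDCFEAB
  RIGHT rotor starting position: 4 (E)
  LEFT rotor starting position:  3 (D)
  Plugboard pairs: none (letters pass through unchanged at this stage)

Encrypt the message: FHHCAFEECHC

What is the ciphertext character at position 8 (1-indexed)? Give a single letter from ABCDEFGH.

Char 1 ('F'): step: R->5, L=3; F->plug->F->R->E->L->D->refl->C->L'->F->R'->D->plug->D
Char 2 ('H'): step: R->6, L=3; H->plug->H->R->A->L->B->refl->H->L'->H->R'->A->plug->A
Char 3 ('H'): step: R->7, L=3; H->plug->H->R->G->L->G->refl->A->L'->B->R'->C->plug->C
Char 4 ('C'): step: R->0, L->4 (L advanced); C->plug->C->R->B->L->E->refl->F->L'->F->R'->G->plug->G
Char 5 ('A'): step: R->1, L=4; A->plug->A->R->H->L->A->refl->G->L'->G->R'->D->plug->D
Char 6 ('F'): step: R->2, L=4; F->plug->F->R->B->L->E->refl->F->L'->F->R'->C->plug->C
Char 7 ('E'): step: R->3, L=4; E->plug->E->R->A->L->H->refl->B->L'->E->R'->B->plug->B
Char 8 ('E'): step: R->4, L=4; E->plug->E->R->G->L->G->refl->A->L'->H->R'->D->plug->D

D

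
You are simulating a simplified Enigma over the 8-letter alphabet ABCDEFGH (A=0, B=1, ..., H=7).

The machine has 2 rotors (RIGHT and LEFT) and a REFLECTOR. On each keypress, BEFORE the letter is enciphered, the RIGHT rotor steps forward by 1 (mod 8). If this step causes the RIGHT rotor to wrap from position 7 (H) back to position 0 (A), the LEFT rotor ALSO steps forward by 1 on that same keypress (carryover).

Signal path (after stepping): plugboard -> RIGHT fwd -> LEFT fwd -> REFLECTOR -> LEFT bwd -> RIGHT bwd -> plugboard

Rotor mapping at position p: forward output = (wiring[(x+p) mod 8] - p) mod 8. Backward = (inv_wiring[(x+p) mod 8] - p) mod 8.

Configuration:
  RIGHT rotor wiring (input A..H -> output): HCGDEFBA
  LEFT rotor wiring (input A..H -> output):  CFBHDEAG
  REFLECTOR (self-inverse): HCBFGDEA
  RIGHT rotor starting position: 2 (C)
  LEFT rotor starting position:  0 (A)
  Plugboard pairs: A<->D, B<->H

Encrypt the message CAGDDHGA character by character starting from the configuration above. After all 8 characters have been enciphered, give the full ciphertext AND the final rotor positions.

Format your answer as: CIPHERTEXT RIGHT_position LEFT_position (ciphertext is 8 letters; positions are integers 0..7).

Char 1 ('C'): step: R->3, L=0; C->plug->C->R->C->L->B->refl->C->L'->A->R'->A->plug->D
Char 2 ('A'): step: R->4, L=0; A->plug->D->R->E->L->D->refl->F->L'->B->R'->B->plug->H
Char 3 ('G'): step: R->5, L=0; G->plug->G->R->G->L->A->refl->H->L'->D->R'->C->plug->C
Char 4 ('D'): step: R->6, L=0; D->plug->A->R->D->L->H->refl->A->L'->G->R'->G->plug->G
Char 5 ('D'): step: R->7, L=0; D->plug->A->R->B->L->F->refl->D->L'->E->R'->E->plug->E
Char 6 ('H'): step: R->0, L->1 (L advanced); H->plug->B->R->C->L->G->refl->E->L'->A->R'->H->plug->B
Char 7 ('G'): step: R->1, L=1; G->plug->G->R->H->L->B->refl->C->L'->D->R'->D->plug->A
Char 8 ('A'): step: R->2, L=1; A->plug->D->R->D->L->C->refl->B->L'->H->R'->E->plug->E
Final: ciphertext=DHCGEBAE, RIGHT=2, LEFT=1

Answer: DHCGEBAE 2 1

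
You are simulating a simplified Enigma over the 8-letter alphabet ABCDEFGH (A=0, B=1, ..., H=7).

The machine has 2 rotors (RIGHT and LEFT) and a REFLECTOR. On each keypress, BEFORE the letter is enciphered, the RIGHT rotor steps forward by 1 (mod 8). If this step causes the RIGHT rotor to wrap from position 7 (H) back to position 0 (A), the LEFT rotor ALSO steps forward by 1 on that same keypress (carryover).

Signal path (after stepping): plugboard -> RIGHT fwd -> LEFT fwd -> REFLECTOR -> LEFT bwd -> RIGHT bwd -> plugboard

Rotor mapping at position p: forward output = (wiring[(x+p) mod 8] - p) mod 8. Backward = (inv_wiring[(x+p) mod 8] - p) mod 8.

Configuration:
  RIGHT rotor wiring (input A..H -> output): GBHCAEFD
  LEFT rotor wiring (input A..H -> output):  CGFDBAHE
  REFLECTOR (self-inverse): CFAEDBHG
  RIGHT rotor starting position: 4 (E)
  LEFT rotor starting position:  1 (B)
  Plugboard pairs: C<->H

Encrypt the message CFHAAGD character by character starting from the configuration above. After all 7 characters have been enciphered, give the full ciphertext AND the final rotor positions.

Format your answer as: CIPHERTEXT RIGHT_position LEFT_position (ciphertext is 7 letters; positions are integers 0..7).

Answer: FBEGDFF 3 2

Derivation:
Char 1 ('C'): step: R->5, L=1; C->plug->H->R->D->L->A->refl->C->L'->C->R'->F->plug->F
Char 2 ('F'): step: R->6, L=1; F->plug->F->R->E->L->H->refl->G->L'->F->R'->B->plug->B
Char 3 ('H'): step: R->7, L=1; H->plug->C->R->C->L->C->refl->A->L'->D->R'->E->plug->E
Char 4 ('A'): step: R->0, L->2 (L advanced); A->plug->A->R->G->L->A->refl->C->L'->F->R'->G->plug->G
Char 5 ('A'): step: R->1, L=2; A->plug->A->R->A->L->D->refl->E->L'->H->R'->D->plug->D
Char 6 ('G'): step: R->2, L=2; G->plug->G->R->E->L->F->refl->B->L'->B->R'->F->plug->F
Char 7 ('D'): step: R->3, L=2; D->plug->D->R->C->L->H->refl->G->L'->D->R'->F->plug->F
Final: ciphertext=FBEGDFF, RIGHT=3, LEFT=2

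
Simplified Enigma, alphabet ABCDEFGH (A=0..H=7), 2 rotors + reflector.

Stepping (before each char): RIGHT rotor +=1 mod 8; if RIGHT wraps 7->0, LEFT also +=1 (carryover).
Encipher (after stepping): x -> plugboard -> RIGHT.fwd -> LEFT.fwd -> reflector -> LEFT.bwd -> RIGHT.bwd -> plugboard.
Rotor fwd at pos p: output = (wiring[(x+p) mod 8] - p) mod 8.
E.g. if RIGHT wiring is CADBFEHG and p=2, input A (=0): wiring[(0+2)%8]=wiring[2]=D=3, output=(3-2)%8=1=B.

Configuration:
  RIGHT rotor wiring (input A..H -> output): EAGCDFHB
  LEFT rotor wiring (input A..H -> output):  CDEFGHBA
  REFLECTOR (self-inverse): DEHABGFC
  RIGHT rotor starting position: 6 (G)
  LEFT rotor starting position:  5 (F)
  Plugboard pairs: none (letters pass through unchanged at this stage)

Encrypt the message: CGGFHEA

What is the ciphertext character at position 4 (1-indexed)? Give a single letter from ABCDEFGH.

Char 1 ('C'): step: R->7, L=5; C->plug->C->R->B->L->E->refl->B->L'->H->R'->D->plug->D
Char 2 ('G'): step: R->0, L->6 (L advanced); G->plug->G->R->H->L->B->refl->E->L'->C->R'->D->plug->D
Char 3 ('G'): step: R->1, L=6; G->plug->G->R->A->L->D->refl->A->L'->G->R'->F->plug->F
Char 4 ('F'): step: R->2, L=6; F->plug->F->R->H->L->B->refl->E->L'->C->R'->G->plug->G

G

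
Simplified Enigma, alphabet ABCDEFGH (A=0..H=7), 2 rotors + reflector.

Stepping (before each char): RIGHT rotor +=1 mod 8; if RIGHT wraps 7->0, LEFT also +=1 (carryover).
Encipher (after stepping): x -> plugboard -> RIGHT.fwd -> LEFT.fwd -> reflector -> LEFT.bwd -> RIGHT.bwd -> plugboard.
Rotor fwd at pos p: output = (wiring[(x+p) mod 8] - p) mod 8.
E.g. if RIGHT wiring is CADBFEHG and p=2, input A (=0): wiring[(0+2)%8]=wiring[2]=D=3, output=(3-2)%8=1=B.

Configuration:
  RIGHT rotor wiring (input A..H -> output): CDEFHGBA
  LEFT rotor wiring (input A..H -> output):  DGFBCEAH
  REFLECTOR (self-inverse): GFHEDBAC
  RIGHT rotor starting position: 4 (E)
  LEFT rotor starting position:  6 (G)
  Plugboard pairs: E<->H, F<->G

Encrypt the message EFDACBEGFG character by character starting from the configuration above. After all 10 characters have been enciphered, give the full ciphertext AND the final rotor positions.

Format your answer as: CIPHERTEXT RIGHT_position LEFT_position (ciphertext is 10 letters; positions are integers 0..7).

Char 1 ('E'): step: R->5, L=6; E->plug->H->R->C->L->F->refl->B->L'->B->R'->A->plug->A
Char 2 ('F'): step: R->6, L=6; F->plug->G->R->B->L->B->refl->F->L'->C->R'->B->plug->B
Char 3 ('D'): step: R->7, L=6; D->plug->D->R->F->L->D->refl->E->L'->G->R'->E->plug->H
Char 4 ('A'): step: R->0, L->7 (L advanced); A->plug->A->R->C->L->H->refl->C->L'->E->R'->C->plug->C
Char 5 ('C'): step: R->1, L=7; C->plug->C->R->E->L->C->refl->H->L'->C->R'->A->plug->A
Char 6 ('B'): step: R->2, L=7; B->plug->B->R->D->L->G->refl->A->L'->A->R'->G->plug->F
Char 7 ('E'): step: R->3, L=7; E->plug->H->R->B->L->E->refl->D->L'->F->R'->E->plug->H
Char 8 ('G'): step: R->4, L=7; G->plug->F->R->H->L->B->refl->F->L'->G->R'->E->plug->H
Char 9 ('F'): step: R->5, L=7; F->plug->G->R->A->L->A->refl->G->L'->D->R'->C->plug->C
Char 10 ('G'): step: R->6, L=7; G->plug->F->R->H->L->B->refl->F->L'->G->R'->E->plug->H
Final: ciphertext=ABHCAFHHCH, RIGHT=6, LEFT=7

Answer: ABHCAFHHCH 6 7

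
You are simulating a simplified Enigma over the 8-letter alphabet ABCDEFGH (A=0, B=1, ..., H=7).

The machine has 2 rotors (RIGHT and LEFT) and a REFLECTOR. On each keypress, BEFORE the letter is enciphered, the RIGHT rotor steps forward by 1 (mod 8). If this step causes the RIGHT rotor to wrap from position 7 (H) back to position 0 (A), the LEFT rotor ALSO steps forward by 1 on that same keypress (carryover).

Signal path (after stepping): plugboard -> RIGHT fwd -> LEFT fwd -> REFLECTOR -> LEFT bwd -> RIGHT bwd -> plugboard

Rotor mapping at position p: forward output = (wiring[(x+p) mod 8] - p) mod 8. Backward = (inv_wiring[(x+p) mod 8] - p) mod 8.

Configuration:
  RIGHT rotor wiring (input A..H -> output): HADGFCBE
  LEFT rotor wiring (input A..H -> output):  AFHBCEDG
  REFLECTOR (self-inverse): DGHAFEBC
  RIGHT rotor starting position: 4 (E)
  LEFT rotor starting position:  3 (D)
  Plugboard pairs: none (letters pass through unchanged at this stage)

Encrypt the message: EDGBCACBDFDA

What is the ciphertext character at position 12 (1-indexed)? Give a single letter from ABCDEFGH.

Char 1 ('E'): step: R->5, L=3; E->plug->E->R->D->L->A->refl->D->L'->E->R'->B->plug->B
Char 2 ('D'): step: R->6, L=3; D->plug->D->R->C->L->B->refl->G->L'->A->R'->F->plug->F
Char 3 ('G'): step: R->7, L=3; G->plug->G->R->D->L->A->refl->D->L'->E->R'->D->plug->D
Char 4 ('B'): step: R->0, L->4 (L advanced); B->plug->B->R->A->L->G->refl->B->L'->F->R'->E->plug->E
Char 5 ('C'): step: R->1, L=4; C->plug->C->R->F->L->B->refl->G->L'->A->R'->F->plug->F
Char 6 ('A'): step: R->2, L=4; A->plug->A->R->B->L->A->refl->D->L'->G->R'->H->plug->H
Char 7 ('C'): step: R->3, L=4; C->plug->C->R->H->L->F->refl->E->L'->E->R'->F->plug->F
Char 8 ('B'): step: R->4, L=4; B->plug->B->R->G->L->D->refl->A->L'->B->R'->A->plug->A
Char 9 ('D'): step: R->5, L=4; D->plug->D->R->C->L->H->refl->C->L'->D->R'->E->plug->E
Char 10 ('F'): step: R->6, L=4; F->plug->F->R->A->L->G->refl->B->L'->F->R'->E->plug->E
Char 11 ('D'): step: R->7, L=4; D->plug->D->R->E->L->E->refl->F->L'->H->R'->E->plug->E
Char 12 ('A'): step: R->0, L->5 (L advanced); A->plug->A->R->H->L->F->refl->E->L'->G->R'->D->plug->D

D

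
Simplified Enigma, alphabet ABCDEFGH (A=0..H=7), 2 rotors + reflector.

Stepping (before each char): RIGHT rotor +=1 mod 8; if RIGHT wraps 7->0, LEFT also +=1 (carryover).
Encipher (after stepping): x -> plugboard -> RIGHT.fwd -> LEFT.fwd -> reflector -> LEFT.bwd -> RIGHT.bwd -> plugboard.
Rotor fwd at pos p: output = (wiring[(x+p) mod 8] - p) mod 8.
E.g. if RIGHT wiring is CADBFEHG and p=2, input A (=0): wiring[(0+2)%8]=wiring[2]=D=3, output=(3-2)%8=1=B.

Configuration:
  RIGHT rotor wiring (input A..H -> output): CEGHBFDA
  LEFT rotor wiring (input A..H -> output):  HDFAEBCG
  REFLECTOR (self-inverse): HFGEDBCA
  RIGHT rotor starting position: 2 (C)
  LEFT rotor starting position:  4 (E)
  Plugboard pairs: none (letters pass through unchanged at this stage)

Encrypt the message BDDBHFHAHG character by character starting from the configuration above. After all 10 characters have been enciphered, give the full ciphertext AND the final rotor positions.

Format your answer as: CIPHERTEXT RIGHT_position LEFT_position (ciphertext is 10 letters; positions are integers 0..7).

Answer: GCAGDDFDAB 4 5

Derivation:
Char 1 ('B'): step: R->3, L=4; B->plug->B->R->G->L->B->refl->F->L'->B->R'->G->plug->G
Char 2 ('D'): step: R->4, L=4; D->plug->D->R->E->L->D->refl->E->L'->H->R'->C->plug->C
Char 3 ('D'): step: R->5, L=4; D->plug->D->R->F->L->H->refl->A->L'->A->R'->A->plug->A
Char 4 ('B'): step: R->6, L=4; B->plug->B->R->C->L->G->refl->C->L'->D->R'->G->plug->G
Char 5 ('H'): step: R->7, L=4; H->plug->H->R->E->L->D->refl->E->L'->H->R'->D->plug->D
Char 6 ('F'): step: R->0, L->5 (L advanced); F->plug->F->R->F->L->A->refl->H->L'->H->R'->D->plug->D
Char 7 ('H'): step: R->1, L=5; H->plug->H->R->B->L->F->refl->B->L'->C->R'->F->plug->F
Char 8 ('A'): step: R->2, L=5; A->plug->A->R->E->L->G->refl->C->L'->D->R'->D->plug->D
Char 9 ('H'): step: R->3, L=5; H->plug->H->R->D->L->C->refl->G->L'->E->R'->A->plug->A
Char 10 ('G'): step: R->4, L=5; G->plug->G->R->C->L->B->refl->F->L'->B->R'->B->plug->B
Final: ciphertext=GCAGDDFDAB, RIGHT=4, LEFT=5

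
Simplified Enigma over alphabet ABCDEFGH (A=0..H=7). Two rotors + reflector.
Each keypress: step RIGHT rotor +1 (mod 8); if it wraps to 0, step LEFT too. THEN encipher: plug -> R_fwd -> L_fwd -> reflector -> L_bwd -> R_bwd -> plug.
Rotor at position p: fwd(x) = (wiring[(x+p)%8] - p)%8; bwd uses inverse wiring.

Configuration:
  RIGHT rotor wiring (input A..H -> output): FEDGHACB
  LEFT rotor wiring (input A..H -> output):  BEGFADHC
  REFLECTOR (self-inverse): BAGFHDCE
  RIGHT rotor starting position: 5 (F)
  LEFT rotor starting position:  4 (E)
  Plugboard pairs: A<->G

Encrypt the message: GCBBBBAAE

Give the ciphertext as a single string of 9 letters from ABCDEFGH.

Answer: HECEAGHDD

Derivation:
Char 1 ('G'): step: R->6, L=4; G->plug->A->R->E->L->F->refl->D->L'->C->R'->H->plug->H
Char 2 ('C'): step: R->7, L=4; C->plug->C->R->F->L->A->refl->B->L'->H->R'->E->plug->E
Char 3 ('B'): step: R->0, L->5 (L advanced); B->plug->B->R->E->L->H->refl->E->L'->D->R'->C->plug->C
Char 4 ('B'): step: R->1, L=5; B->plug->B->R->C->L->F->refl->D->L'->H->R'->E->plug->E
Char 5 ('B'): step: R->2, L=5; B->plug->B->R->E->L->H->refl->E->L'->D->R'->G->plug->A
Char 6 ('B'): step: R->3, L=5; B->plug->B->R->E->L->H->refl->E->L'->D->R'->A->plug->G
Char 7 ('A'): step: R->4, L=5; A->plug->G->R->H->L->D->refl->F->L'->C->R'->H->plug->H
Char 8 ('A'): step: R->5, L=5; A->plug->G->R->B->L->C->refl->G->L'->A->R'->D->plug->D
Char 9 ('E'): step: R->6, L=5; E->plug->E->R->F->L->B->refl->A->L'->G->R'->D->plug->D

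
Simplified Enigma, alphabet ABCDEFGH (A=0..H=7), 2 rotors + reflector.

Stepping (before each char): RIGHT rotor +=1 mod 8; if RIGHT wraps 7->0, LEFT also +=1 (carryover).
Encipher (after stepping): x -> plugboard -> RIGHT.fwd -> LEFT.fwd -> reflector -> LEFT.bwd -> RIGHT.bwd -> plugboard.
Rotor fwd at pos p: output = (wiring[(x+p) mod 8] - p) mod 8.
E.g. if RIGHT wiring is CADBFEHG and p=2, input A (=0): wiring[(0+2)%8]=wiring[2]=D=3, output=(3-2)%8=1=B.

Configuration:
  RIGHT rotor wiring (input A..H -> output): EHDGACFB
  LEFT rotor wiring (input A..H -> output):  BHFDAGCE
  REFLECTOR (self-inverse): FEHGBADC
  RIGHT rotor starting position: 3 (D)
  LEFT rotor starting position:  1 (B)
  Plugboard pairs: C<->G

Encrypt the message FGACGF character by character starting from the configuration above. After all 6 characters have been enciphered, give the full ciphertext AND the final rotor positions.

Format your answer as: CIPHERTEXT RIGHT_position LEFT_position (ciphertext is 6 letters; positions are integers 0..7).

Char 1 ('F'): step: R->4, L=1; F->plug->F->R->D->L->H->refl->C->L'->C->R'->H->plug->H
Char 2 ('G'): step: R->5, L=1; G->plug->C->R->E->L->F->refl->A->L'->H->R'->D->plug->D
Char 3 ('A'): step: R->6, L=1; A->plug->A->R->H->L->A->refl->F->L'->E->R'->H->plug->H
Char 4 ('C'): step: R->7, L=1; C->plug->G->R->D->L->H->refl->C->L'->C->R'->A->plug->A
Char 5 ('G'): step: R->0, L->2 (L advanced); G->plug->C->R->D->L->E->refl->B->L'->B->R'->H->plug->H
Char 6 ('F'): step: R->1, L=2; F->plug->F->R->E->L->A->refl->F->L'->H->R'->D->plug->D
Final: ciphertext=HDHAHD, RIGHT=1, LEFT=2

Answer: HDHAHD 1 2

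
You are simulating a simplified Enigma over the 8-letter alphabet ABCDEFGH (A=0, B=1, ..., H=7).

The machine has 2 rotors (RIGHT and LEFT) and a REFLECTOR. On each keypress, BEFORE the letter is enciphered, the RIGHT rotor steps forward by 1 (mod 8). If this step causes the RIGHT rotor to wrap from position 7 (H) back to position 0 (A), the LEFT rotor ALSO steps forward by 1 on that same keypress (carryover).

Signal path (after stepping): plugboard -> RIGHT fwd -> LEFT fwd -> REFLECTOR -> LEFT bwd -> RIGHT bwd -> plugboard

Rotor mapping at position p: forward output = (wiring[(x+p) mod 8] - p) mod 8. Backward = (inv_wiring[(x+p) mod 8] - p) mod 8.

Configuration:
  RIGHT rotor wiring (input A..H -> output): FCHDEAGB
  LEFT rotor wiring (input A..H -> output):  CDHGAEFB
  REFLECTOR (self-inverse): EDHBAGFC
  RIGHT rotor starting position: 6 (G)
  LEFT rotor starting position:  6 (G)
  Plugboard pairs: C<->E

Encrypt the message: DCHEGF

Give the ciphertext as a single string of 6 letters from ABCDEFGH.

Answer: BFGGCH

Derivation:
Char 1 ('D'): step: R->7, L=6; D->plug->D->R->A->L->H->refl->C->L'->G->R'->B->plug->B
Char 2 ('C'): step: R->0, L->7 (L advanced); C->plug->E->R->E->L->H->refl->C->L'->A->R'->F->plug->F
Char 3 ('H'): step: R->1, L=7; H->plug->H->R->E->L->H->refl->C->L'->A->R'->G->plug->G
Char 4 ('E'): step: R->2, L=7; E->plug->C->R->C->L->E->refl->A->L'->D->R'->G->plug->G
Char 5 ('G'): step: R->3, L=7; G->plug->G->R->H->L->G->refl->F->L'->G->R'->E->plug->C
Char 6 ('F'): step: R->4, L=7; F->plug->F->R->G->L->F->refl->G->L'->H->R'->H->plug->H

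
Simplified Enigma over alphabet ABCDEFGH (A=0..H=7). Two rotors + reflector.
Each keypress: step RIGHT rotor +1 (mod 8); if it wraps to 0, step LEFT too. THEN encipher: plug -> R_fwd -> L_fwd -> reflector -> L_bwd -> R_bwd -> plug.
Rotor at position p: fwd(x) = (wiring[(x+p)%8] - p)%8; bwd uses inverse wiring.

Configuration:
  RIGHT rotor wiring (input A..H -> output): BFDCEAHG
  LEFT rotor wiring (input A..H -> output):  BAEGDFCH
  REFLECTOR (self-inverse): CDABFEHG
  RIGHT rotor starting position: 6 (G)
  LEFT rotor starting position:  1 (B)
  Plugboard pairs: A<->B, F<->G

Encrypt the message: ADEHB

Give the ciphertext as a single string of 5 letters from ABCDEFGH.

Char 1 ('A'): step: R->7, L=1; A->plug->B->R->C->L->F->refl->E->L'->E->R'->D->plug->D
Char 2 ('D'): step: R->0, L->2 (L advanced); D->plug->D->R->C->L->B->refl->D->L'->D->R'->C->plug->C
Char 3 ('E'): step: R->1, L=2; E->plug->E->R->H->L->G->refl->H->L'->G->R'->F->plug->G
Char 4 ('H'): step: R->2, L=2; H->plug->H->R->D->L->D->refl->B->L'->C->R'->C->plug->C
Char 5 ('B'): step: R->3, L=2; B->plug->A->R->H->L->G->refl->H->L'->G->R'->F->plug->G

Answer: DCGCG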